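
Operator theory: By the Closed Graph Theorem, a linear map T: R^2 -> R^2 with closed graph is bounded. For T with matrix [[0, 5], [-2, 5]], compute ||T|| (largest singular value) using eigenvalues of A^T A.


A^T A = [[4, -10], [-10, 50]]
trace(A^T A) = 54, det(A^T A) = 100
discriminant = 54^2 - 4*100 = 2516
Largest eigenvalue of A^T A = (trace + sqrt(disc))/2 = 52.0799
||T|| = sqrt(52.0799) = 7.2166

7.2166


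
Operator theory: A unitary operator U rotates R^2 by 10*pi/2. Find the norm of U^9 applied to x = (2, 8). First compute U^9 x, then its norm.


U is a rotation by theta = 10*pi/2
U^9 = rotation by 9*theta = 90*pi/2 = 2*pi/2 (mod 2*pi)
cos(2*pi/2) = -1.0000, sin(2*pi/2) = 0.0000
U^9 x = (-1.0000 * 2 - 0.0000 * 8, 0.0000 * 2 + -1.0000 * 8)
= (-2.0000, -8.0000)
||U^9 x|| = sqrt((-2.0000)^2 + (-8.0000)^2) = sqrt(68.0000) = 8.2462

8.2462


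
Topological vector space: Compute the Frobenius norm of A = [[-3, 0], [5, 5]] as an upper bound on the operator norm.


||A||_F^2 = sum a_ij^2
= (-3)^2 + 0^2 + 5^2 + 5^2
= 9 + 0 + 25 + 25 = 59
||A||_F = sqrt(59) = 7.6811

7.6811


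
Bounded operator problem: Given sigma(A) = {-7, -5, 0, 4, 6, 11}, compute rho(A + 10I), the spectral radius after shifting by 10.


Spectrum of A + 10I = {3, 5, 10, 14, 16, 21}
Spectral radius = max |lambda| over the shifted spectrum
= max(3, 5, 10, 14, 16, 21) = 21

21


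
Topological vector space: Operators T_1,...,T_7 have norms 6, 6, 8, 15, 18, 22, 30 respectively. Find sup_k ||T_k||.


By the Uniform Boundedness Principle, the supremum of norms is finite.
sup_k ||T_k|| = max(6, 6, 8, 15, 18, 22, 30) = 30

30


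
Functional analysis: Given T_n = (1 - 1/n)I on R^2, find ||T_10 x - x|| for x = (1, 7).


T_10 x - x = (1 - 1/10)x - x = -x/10
||x|| = sqrt(50) = 7.0711
||T_10 x - x|| = ||x||/10 = 7.0711/10 = 0.7071

0.7071


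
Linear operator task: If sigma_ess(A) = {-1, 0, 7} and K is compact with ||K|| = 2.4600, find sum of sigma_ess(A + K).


By Weyl's theorem, the essential spectrum is invariant under compact perturbations.
sigma_ess(A + K) = sigma_ess(A) = {-1, 0, 7}
Sum = -1 + 0 + 7 = 6

6


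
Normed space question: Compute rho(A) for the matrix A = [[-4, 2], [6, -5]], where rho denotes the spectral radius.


For a 2x2 matrix, eigenvalues satisfy lambda^2 - (trace)*lambda + det = 0
trace = -4 + -5 = -9
det = -4*-5 - 2*6 = 8
discriminant = (-9)^2 - 4*(8) = 49
spectral radius = max |eigenvalue| = 8.0000

8.0000


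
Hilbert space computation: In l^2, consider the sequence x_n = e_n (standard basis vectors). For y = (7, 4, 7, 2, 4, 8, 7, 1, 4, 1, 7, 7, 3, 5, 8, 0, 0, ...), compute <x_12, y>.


x_12 = e_12 is the standard basis vector with 1 in position 12.
<x_12, y> = y_12 = 7
As n -> infinity, <x_n, y> -> 0, confirming weak convergence of (x_n) to 0.

7


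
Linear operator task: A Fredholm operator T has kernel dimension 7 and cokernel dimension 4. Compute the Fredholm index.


The Fredholm index is defined as ind(T) = dim(ker T) - dim(coker T)
= 7 - 4
= 3

3


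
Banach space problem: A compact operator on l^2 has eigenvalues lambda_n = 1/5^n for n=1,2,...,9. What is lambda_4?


The eigenvalue formula gives lambda_4 = 1/5^4
= 1/625
= 0.0016

0.0016


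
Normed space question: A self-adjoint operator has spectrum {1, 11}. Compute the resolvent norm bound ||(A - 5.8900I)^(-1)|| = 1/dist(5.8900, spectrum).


dist(5.8900, {1, 11}) = min(|5.8900 - 1|, |5.8900 - 11|)
= min(4.8900, 5.1100) = 4.8900
Resolvent bound = 1/4.8900 = 0.2045

0.2045


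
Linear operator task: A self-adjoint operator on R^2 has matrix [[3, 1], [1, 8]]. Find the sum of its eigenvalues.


For a self-adjoint (symmetric) matrix, the eigenvalues are real.
The sum of eigenvalues equals the trace of the matrix.
trace = 3 + 8 = 11

11


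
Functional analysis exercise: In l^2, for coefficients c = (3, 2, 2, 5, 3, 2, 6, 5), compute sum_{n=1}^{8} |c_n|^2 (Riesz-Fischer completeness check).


sum |c_n|^2 = 3^2 + 2^2 + 2^2 + 5^2 + 3^2 + 2^2 + 6^2 + 5^2
= 9 + 4 + 4 + 25 + 9 + 4 + 36 + 25
= 116

116


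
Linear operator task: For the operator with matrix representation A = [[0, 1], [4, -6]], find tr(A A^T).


trace(A * A^T) = sum of squares of all entries
= 0^2 + 1^2 + 4^2 + (-6)^2
= 0 + 1 + 16 + 36
= 53

53


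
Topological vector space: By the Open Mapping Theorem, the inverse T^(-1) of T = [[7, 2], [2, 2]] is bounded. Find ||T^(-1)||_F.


det(T) = 7*2 - 2*2 = 10
T^(-1) = (1/10) * [[2, -2], [-2, 7]] = [[0.2000, -0.2000], [-0.2000, 0.7000]]
||T^(-1)||_F^2 = 0.2000^2 + (-0.2000)^2 + (-0.2000)^2 + 0.7000^2 = 0.6100
||T^(-1)||_F = sqrt(0.6100) = 0.7810

0.7810


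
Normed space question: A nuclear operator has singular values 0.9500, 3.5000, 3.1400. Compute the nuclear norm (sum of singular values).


The nuclear norm is the sum of all singular values.
||T||_1 = 0.9500 + 3.5000 + 3.1400
= 7.5900

7.5900


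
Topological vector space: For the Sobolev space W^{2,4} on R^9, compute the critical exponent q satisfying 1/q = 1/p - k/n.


Using the Sobolev embedding formula: 1/q = 1/p - k/n
1/q = 1/4 - 2/9 = 1/36
q = 1/(1/36) = 36

36.0000


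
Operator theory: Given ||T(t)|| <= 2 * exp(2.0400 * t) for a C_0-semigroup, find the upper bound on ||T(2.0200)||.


||T(2.0200)|| <= 2 * exp(2.0400 * 2.0200)
= 2 * exp(4.1208)
= 2 * 61.6085
= 123.2170

123.2170


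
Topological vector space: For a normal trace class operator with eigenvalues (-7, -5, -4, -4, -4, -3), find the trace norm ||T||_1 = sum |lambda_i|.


For a normal operator, singular values equal |eigenvalues|.
Trace norm = sum |lambda_i| = 7 + 5 + 4 + 4 + 4 + 3
= 27

27


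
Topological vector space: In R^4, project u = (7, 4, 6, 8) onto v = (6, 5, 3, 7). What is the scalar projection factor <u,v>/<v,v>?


Computing <u,v> = 7*6 + 4*5 + 6*3 + 8*7 = 136
Computing <v,v> = 6^2 + 5^2 + 3^2 + 7^2 = 119
Projection coefficient = 136/119 = 1.1429

1.1429


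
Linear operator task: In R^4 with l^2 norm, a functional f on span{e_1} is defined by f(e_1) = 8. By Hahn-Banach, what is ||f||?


The norm of f is given by ||f|| = sup_{||x||=1} |f(x)|.
On span{e_1}, ||e_1|| = 1, so ||f|| = |f(e_1)| / ||e_1||
= |8| / 1 = 8.0000

8.0000


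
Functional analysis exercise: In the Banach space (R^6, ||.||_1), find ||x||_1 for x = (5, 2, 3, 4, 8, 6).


The l^1 norm equals the sum of absolute values of all components.
||x||_1 = 5 + 2 + 3 + 4 + 8 + 6
= 28

28.0000


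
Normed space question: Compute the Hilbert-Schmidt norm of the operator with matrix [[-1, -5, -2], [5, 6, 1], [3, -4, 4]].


The Hilbert-Schmidt norm is sqrt(sum of squares of all entries).
Sum of squares = (-1)^2 + (-5)^2 + (-2)^2 + 5^2 + 6^2 + 1^2 + 3^2 + (-4)^2 + 4^2
= 1 + 25 + 4 + 25 + 36 + 1 + 9 + 16 + 16 = 133
||T||_HS = sqrt(133) = 11.5326

11.5326


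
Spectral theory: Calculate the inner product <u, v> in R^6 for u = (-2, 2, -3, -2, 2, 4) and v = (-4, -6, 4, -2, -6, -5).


Computing the standard inner product <u, v> = sum u_i * v_i
= -2*-4 + 2*-6 + -3*4 + -2*-2 + 2*-6 + 4*-5
= 8 + -12 + -12 + 4 + -12 + -20
= -44

-44


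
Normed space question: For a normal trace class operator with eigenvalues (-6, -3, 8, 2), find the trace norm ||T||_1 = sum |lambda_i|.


For a normal operator, singular values equal |eigenvalues|.
Trace norm = sum |lambda_i| = 6 + 3 + 8 + 2
= 19

19


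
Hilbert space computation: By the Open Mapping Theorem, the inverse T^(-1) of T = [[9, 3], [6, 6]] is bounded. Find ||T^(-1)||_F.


det(T) = 9*6 - 3*6 = 36
T^(-1) = (1/36) * [[6, -3], [-6, 9]] = [[0.1667, -0.0833], [-0.1667, 0.2500]]
||T^(-1)||_F^2 = 0.1667^2 + (-0.0833)^2 + (-0.1667)^2 + 0.2500^2 = 0.1250
||T^(-1)||_F = sqrt(0.1250) = 0.3536

0.3536


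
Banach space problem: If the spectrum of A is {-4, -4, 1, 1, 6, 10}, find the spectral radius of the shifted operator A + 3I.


Spectrum of A + 3I = {-1, -1, 4, 4, 9, 13}
Spectral radius = max |lambda| over the shifted spectrum
= max(1, 1, 4, 4, 9, 13) = 13

13


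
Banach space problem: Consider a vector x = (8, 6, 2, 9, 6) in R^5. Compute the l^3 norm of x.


The l^3 norm = (sum |x_i|^3)^(1/3)
Sum of 3th powers = 512 + 216 + 8 + 729 + 216 = 1681
||x||_3 = (1681)^(1/3) = 11.8902

11.8902


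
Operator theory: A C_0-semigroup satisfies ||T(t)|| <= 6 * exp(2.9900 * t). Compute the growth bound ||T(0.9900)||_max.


||T(0.9900)|| <= 6 * exp(2.9900 * 0.9900)
= 6 * exp(2.9601)
= 6 * 19.2999
= 115.7994

115.7994


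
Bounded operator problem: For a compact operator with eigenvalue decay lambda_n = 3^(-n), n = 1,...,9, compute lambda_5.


The eigenvalue formula gives lambda_5 = 1/3^5
= 1/243
= 0.0041

0.0041


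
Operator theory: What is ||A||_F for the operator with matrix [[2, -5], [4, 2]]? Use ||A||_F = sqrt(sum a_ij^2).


||A||_F^2 = sum a_ij^2
= 2^2 + (-5)^2 + 4^2 + 2^2
= 4 + 25 + 16 + 4 = 49
||A||_F = sqrt(49) = 7.0000

7.0000


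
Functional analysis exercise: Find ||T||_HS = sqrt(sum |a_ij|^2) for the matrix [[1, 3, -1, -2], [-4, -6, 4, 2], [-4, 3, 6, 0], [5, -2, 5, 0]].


The Hilbert-Schmidt norm is sqrt(sum of squares of all entries).
Sum of squares = 1^2 + 3^2 + (-1)^2 + (-2)^2 + (-4)^2 + (-6)^2 + 4^2 + 2^2 + (-4)^2 + 3^2 + 6^2 + 0^2 + 5^2 + (-2)^2 + 5^2 + 0^2
= 1 + 9 + 1 + 4 + 16 + 36 + 16 + 4 + 16 + 9 + 36 + 0 + 25 + 4 + 25 + 0 = 202
||T||_HS = sqrt(202) = 14.2127

14.2127


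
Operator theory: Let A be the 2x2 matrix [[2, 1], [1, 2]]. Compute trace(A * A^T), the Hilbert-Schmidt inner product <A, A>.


trace(A * A^T) = sum of squares of all entries
= 2^2 + 1^2 + 1^2 + 2^2
= 4 + 1 + 1 + 4
= 10

10


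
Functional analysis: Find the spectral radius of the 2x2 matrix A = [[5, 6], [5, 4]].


For a 2x2 matrix, eigenvalues satisfy lambda^2 - (trace)*lambda + det = 0
trace = 5 + 4 = 9
det = 5*4 - 6*5 = -10
discriminant = 9^2 - 4*(-10) = 121
spectral radius = max |eigenvalue| = 10.0000

10.0000


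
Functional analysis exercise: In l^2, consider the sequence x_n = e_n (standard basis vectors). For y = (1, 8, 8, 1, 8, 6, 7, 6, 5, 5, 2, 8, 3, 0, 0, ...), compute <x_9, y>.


x_9 = e_9 is the standard basis vector with 1 in position 9.
<x_9, y> = y_9 = 5
As n -> infinity, <x_n, y> -> 0, confirming weak convergence of (x_n) to 0.

5


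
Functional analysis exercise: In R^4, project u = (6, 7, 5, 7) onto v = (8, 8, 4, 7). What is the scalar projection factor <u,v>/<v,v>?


Computing <u,v> = 6*8 + 7*8 + 5*4 + 7*7 = 173
Computing <v,v> = 8^2 + 8^2 + 4^2 + 7^2 = 193
Projection coefficient = 173/193 = 0.8964

0.8964


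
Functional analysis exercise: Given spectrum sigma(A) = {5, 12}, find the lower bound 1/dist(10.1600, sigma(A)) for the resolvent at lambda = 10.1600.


dist(10.1600, {5, 12}) = min(|10.1600 - 5|, |10.1600 - 12|)
= min(5.1600, 1.8400) = 1.8400
Resolvent bound = 1/1.8400 = 0.5435

0.5435


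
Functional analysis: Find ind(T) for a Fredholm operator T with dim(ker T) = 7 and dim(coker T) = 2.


The Fredholm index is defined as ind(T) = dim(ker T) - dim(coker T)
= 7 - 2
= 5

5


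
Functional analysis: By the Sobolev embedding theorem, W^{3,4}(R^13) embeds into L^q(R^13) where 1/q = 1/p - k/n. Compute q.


Using the Sobolev embedding formula: 1/q = 1/p - k/n
1/q = 1/4 - 3/13 = 1/52
q = 1/(1/52) = 52

52.0000


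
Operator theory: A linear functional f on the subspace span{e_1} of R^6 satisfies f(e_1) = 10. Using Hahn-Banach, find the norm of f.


The norm of f is given by ||f|| = sup_{||x||=1} |f(x)|.
On span{e_1}, ||e_1|| = 1, so ||f|| = |f(e_1)| / ||e_1||
= |10| / 1 = 10.0000

10.0000


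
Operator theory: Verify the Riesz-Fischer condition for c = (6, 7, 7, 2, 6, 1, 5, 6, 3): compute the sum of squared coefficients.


sum |c_n|^2 = 6^2 + 7^2 + 7^2 + 2^2 + 6^2 + 1^2 + 5^2 + 6^2 + 3^2
= 36 + 49 + 49 + 4 + 36 + 1 + 25 + 36 + 9
= 245

245


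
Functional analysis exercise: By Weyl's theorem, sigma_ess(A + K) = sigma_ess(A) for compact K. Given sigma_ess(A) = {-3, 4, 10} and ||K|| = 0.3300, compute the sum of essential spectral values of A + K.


By Weyl's theorem, the essential spectrum is invariant under compact perturbations.
sigma_ess(A + K) = sigma_ess(A) = {-3, 4, 10}
Sum = -3 + 4 + 10 = 11

11


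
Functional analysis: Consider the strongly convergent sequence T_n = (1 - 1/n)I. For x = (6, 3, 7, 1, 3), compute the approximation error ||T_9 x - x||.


T_9 x - x = (1 - 1/9)x - x = -x/9
||x|| = sqrt(104) = 10.1980
||T_9 x - x|| = ||x||/9 = 10.1980/9 = 1.1331

1.1331


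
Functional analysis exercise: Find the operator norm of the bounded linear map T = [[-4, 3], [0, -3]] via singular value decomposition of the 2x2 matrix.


A^T A = [[16, -12], [-12, 18]]
trace(A^T A) = 34, det(A^T A) = 144
discriminant = 34^2 - 4*144 = 580
Largest eigenvalue of A^T A = (trace + sqrt(disc))/2 = 29.0416
||T|| = sqrt(29.0416) = 5.3890

5.3890


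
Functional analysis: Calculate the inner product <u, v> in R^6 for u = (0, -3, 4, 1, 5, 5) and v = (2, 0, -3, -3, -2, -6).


Computing the standard inner product <u, v> = sum u_i * v_i
= 0*2 + -3*0 + 4*-3 + 1*-3 + 5*-2 + 5*-6
= 0 + 0 + -12 + -3 + -10 + -30
= -55

-55


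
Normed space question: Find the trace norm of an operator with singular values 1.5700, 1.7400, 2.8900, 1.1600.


The nuclear norm is the sum of all singular values.
||T||_1 = 1.5700 + 1.7400 + 2.8900 + 1.1600
= 7.3600

7.3600


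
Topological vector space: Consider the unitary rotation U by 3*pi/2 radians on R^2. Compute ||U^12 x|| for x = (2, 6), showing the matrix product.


U is a rotation by theta = 3*pi/2
U^12 = rotation by 12*theta = 36*pi/2 = 0*pi/2 (mod 2*pi)
cos(0*pi/2) = 1.0000, sin(0*pi/2) = 0.0000
U^12 x = (1.0000 * 2 - 0.0000 * 6, 0.0000 * 2 + 1.0000 * 6)
= (2.0000, 6.0000)
||U^12 x|| = sqrt(2.0000^2 + 6.0000^2) = sqrt(40.0000) = 6.3246

6.3246


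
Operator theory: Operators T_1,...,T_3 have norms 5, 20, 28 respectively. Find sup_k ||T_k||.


By the Uniform Boundedness Principle, the supremum of norms is finite.
sup_k ||T_k|| = max(5, 20, 28) = 28

28


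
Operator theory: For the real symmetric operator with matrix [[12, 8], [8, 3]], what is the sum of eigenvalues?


For a self-adjoint (symmetric) matrix, the eigenvalues are real.
The sum of eigenvalues equals the trace of the matrix.
trace = 12 + 3 = 15

15


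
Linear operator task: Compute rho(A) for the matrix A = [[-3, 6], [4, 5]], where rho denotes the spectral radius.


For a 2x2 matrix, eigenvalues satisfy lambda^2 - (trace)*lambda + det = 0
trace = -3 + 5 = 2
det = -3*5 - 6*4 = -39
discriminant = 2^2 - 4*(-39) = 160
spectral radius = max |eigenvalue| = 7.3246

7.3246


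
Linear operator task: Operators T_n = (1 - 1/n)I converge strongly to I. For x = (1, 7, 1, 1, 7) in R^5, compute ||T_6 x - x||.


T_6 x - x = (1 - 1/6)x - x = -x/6
||x|| = sqrt(101) = 10.0499
||T_6 x - x|| = ||x||/6 = 10.0499/6 = 1.6750

1.6750


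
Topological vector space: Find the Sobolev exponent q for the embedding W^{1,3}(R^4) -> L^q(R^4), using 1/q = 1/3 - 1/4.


Using the Sobolev embedding formula: 1/q = 1/p - k/n
1/q = 1/3 - 1/4 = 1/12
q = 1/(1/12) = 12

12.0000


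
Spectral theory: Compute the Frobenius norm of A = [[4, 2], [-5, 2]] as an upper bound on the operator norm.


||A||_F^2 = sum a_ij^2
= 4^2 + 2^2 + (-5)^2 + 2^2
= 16 + 4 + 25 + 4 = 49
||A||_F = sqrt(49) = 7.0000

7.0000


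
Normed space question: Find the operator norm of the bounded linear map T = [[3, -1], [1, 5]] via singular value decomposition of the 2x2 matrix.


A^T A = [[10, 2], [2, 26]]
trace(A^T A) = 36, det(A^T A) = 256
discriminant = 36^2 - 4*256 = 272
Largest eigenvalue of A^T A = (trace + sqrt(disc))/2 = 26.2462
||T|| = sqrt(26.2462) = 5.1231

5.1231


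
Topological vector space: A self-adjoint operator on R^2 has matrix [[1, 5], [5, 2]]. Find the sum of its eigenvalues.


For a self-adjoint (symmetric) matrix, the eigenvalues are real.
The sum of eigenvalues equals the trace of the matrix.
trace = 1 + 2 = 3

3


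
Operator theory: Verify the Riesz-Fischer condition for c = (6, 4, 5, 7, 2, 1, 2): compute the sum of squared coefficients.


sum |c_n|^2 = 6^2 + 4^2 + 5^2 + 7^2 + 2^2 + 1^2 + 2^2
= 36 + 16 + 25 + 49 + 4 + 1 + 4
= 135

135


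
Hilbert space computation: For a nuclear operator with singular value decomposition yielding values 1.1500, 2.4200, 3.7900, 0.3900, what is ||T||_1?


The nuclear norm is the sum of all singular values.
||T||_1 = 1.1500 + 2.4200 + 3.7900 + 0.3900
= 7.7500

7.7500


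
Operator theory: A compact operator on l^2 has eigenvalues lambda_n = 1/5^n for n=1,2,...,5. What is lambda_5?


The eigenvalue formula gives lambda_5 = 1/5^5
= 1/3125
= 3.2000e-04

3.2000e-04


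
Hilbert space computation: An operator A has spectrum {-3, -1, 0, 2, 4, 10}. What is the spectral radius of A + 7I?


Spectrum of A + 7I = {4, 6, 7, 9, 11, 17}
Spectral radius = max |lambda| over the shifted spectrum
= max(4, 6, 7, 9, 11, 17) = 17

17


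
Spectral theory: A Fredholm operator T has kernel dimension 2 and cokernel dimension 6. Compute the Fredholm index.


The Fredholm index is defined as ind(T) = dim(ker T) - dim(coker T)
= 2 - 6
= -4

-4


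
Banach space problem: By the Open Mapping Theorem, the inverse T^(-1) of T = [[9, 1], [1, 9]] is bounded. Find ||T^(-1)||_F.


det(T) = 9*9 - 1*1 = 80
T^(-1) = (1/80) * [[9, -1], [-1, 9]] = [[0.1125, -0.0125], [-0.0125, 0.1125]]
||T^(-1)||_F^2 = 0.1125^2 + (-0.0125)^2 + (-0.0125)^2 + 0.1125^2 = 0.0256
||T^(-1)||_F = sqrt(0.0256) = 0.1601

0.1601


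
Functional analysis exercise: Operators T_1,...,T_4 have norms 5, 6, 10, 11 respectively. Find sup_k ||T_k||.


By the Uniform Boundedness Principle, the supremum of norms is finite.
sup_k ||T_k|| = max(5, 6, 10, 11) = 11

11


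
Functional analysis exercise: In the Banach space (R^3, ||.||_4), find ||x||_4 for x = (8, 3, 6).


The l^4 norm = (sum |x_i|^4)^(1/4)
Sum of 4th powers = 4096 + 81 + 1296 = 5473
||x||_4 = (5473)^(1/4) = 8.6011

8.6011


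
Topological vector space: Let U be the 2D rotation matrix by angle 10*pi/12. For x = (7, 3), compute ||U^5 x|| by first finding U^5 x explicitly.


U is a rotation by theta = 10*pi/12
U^5 = rotation by 5*theta = 50*pi/12 = 2*pi/12 (mod 2*pi)
cos(2*pi/12) = 0.8660, sin(2*pi/12) = 0.5000
U^5 x = (0.8660 * 7 - 0.5000 * 3, 0.5000 * 7 + 0.8660 * 3)
= (4.5622, 6.0981)
||U^5 x|| = sqrt(4.5622^2 + 6.0981^2) = sqrt(58.0000) = 7.6158

7.6158


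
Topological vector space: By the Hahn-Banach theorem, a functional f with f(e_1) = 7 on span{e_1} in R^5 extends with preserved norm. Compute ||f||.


The norm of f is given by ||f|| = sup_{||x||=1} |f(x)|.
On span{e_1}, ||e_1|| = 1, so ||f|| = |f(e_1)| / ||e_1||
= |7| / 1 = 7.0000

7.0000


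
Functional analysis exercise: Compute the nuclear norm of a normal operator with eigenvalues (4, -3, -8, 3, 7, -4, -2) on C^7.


For a normal operator, singular values equal |eigenvalues|.
Trace norm = sum |lambda_i| = 4 + 3 + 8 + 3 + 7 + 4 + 2
= 31

31


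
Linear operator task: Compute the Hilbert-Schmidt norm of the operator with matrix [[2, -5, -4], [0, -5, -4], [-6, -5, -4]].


The Hilbert-Schmidt norm is sqrt(sum of squares of all entries).
Sum of squares = 2^2 + (-5)^2 + (-4)^2 + 0^2 + (-5)^2 + (-4)^2 + (-6)^2 + (-5)^2 + (-4)^2
= 4 + 25 + 16 + 0 + 25 + 16 + 36 + 25 + 16 = 163
||T||_HS = sqrt(163) = 12.7671

12.7671


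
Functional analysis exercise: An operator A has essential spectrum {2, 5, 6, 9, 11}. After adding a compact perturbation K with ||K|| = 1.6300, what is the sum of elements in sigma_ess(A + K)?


By Weyl's theorem, the essential spectrum is invariant under compact perturbations.
sigma_ess(A + K) = sigma_ess(A) = {2, 5, 6, 9, 11}
Sum = 2 + 5 + 6 + 9 + 11 = 33

33


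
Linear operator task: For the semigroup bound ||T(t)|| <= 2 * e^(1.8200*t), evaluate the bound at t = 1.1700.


||T(1.1700)|| <= 2 * exp(1.8200 * 1.1700)
= 2 * exp(2.1294)
= 2 * 8.4098
= 16.8196

16.8196


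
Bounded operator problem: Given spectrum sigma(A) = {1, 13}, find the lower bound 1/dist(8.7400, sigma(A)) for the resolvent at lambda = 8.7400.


dist(8.7400, {1, 13}) = min(|8.7400 - 1|, |8.7400 - 13|)
= min(7.7400, 4.2600) = 4.2600
Resolvent bound = 1/4.2600 = 0.2347

0.2347


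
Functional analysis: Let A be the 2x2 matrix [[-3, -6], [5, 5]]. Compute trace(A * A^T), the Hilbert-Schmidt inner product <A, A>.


trace(A * A^T) = sum of squares of all entries
= (-3)^2 + (-6)^2 + 5^2 + 5^2
= 9 + 36 + 25 + 25
= 95

95


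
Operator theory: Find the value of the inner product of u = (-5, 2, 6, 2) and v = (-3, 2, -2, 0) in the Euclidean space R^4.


Computing the standard inner product <u, v> = sum u_i * v_i
= -5*-3 + 2*2 + 6*-2 + 2*0
= 15 + 4 + -12 + 0
= 7

7


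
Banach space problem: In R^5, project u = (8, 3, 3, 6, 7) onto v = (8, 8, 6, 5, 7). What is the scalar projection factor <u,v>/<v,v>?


Computing <u,v> = 8*8 + 3*8 + 3*6 + 6*5 + 7*7 = 185
Computing <v,v> = 8^2 + 8^2 + 6^2 + 5^2 + 7^2 = 238
Projection coefficient = 185/238 = 0.7773

0.7773


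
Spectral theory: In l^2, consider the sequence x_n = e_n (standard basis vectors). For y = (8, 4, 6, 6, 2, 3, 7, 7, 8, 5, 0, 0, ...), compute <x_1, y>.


x_1 = e_1 is the standard basis vector with 1 in position 1.
<x_1, y> = y_1 = 8
As n -> infinity, <x_n, y> -> 0, confirming weak convergence of (x_n) to 0.

8


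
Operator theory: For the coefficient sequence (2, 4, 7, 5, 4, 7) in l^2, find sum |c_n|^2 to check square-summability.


sum |c_n|^2 = 2^2 + 4^2 + 7^2 + 5^2 + 4^2 + 7^2
= 4 + 16 + 49 + 25 + 16 + 49
= 159

159


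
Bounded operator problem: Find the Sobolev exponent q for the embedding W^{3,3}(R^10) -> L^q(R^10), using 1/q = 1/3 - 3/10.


Using the Sobolev embedding formula: 1/q = 1/p - k/n
1/q = 1/3 - 3/10 = 1/30
q = 1/(1/30) = 30

30.0000


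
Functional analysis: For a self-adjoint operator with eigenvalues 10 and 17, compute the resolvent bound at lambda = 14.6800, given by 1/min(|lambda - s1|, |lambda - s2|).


dist(14.6800, {10, 17}) = min(|14.6800 - 10|, |14.6800 - 17|)
= min(4.6800, 2.3200) = 2.3200
Resolvent bound = 1/2.3200 = 0.4310

0.4310


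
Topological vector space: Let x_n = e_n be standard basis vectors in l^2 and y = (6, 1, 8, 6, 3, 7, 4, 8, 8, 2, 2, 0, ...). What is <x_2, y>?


x_2 = e_2 is the standard basis vector with 1 in position 2.
<x_2, y> = y_2 = 1
As n -> infinity, <x_n, y> -> 0, confirming weak convergence of (x_n) to 0.

1


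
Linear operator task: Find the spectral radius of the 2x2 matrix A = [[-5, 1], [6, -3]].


For a 2x2 matrix, eigenvalues satisfy lambda^2 - (trace)*lambda + det = 0
trace = -5 + -3 = -8
det = -5*-3 - 1*6 = 9
discriminant = (-8)^2 - 4*(9) = 28
spectral radius = max |eigenvalue| = 6.6458

6.6458


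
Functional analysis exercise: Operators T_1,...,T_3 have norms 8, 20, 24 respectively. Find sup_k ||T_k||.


By the Uniform Boundedness Principle, the supremum of norms is finite.
sup_k ||T_k|| = max(8, 20, 24) = 24

24


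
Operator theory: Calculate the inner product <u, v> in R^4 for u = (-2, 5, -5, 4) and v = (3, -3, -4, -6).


Computing the standard inner product <u, v> = sum u_i * v_i
= -2*3 + 5*-3 + -5*-4 + 4*-6
= -6 + -15 + 20 + -24
= -25

-25


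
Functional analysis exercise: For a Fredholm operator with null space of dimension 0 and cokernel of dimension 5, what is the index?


The Fredholm index is defined as ind(T) = dim(ker T) - dim(coker T)
= 0 - 5
= -5

-5


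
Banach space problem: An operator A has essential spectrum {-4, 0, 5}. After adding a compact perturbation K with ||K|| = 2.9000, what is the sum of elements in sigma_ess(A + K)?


By Weyl's theorem, the essential spectrum is invariant under compact perturbations.
sigma_ess(A + K) = sigma_ess(A) = {-4, 0, 5}
Sum = -4 + 0 + 5 = 1

1


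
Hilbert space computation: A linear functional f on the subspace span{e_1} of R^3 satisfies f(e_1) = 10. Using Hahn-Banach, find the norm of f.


The norm of f is given by ||f|| = sup_{||x||=1} |f(x)|.
On span{e_1}, ||e_1|| = 1, so ||f|| = |f(e_1)| / ||e_1||
= |10| / 1 = 10.0000

10.0000


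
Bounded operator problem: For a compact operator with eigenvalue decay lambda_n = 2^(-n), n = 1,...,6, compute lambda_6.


The eigenvalue formula gives lambda_6 = 1/2^6
= 1/64
= 0.0156

0.0156


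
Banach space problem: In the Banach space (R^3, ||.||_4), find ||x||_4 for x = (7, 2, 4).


The l^4 norm = (sum |x_i|^4)^(1/4)
Sum of 4th powers = 2401 + 16 + 256 = 2673
||x||_4 = (2673)^(1/4) = 7.1903

7.1903


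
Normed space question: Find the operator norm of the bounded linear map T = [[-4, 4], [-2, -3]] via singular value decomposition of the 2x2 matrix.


A^T A = [[20, -10], [-10, 25]]
trace(A^T A) = 45, det(A^T A) = 400
discriminant = 45^2 - 4*400 = 425
Largest eigenvalue of A^T A = (trace + sqrt(disc))/2 = 32.8078
||T|| = sqrt(32.8078) = 5.7278

5.7278


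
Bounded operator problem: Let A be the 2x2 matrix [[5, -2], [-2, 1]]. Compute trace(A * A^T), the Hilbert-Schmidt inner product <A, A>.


trace(A * A^T) = sum of squares of all entries
= 5^2 + (-2)^2 + (-2)^2 + 1^2
= 25 + 4 + 4 + 1
= 34

34


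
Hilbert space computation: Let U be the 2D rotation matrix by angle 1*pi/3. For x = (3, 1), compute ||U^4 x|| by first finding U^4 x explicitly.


U is a rotation by theta = 1*pi/3
U^4 = rotation by 4*theta = 4*pi/3
cos(4*pi/3) = -0.5000, sin(4*pi/3) = -0.8660
U^4 x = (-0.5000 * 3 - -0.8660 * 1, -0.8660 * 3 + -0.5000 * 1)
= (-0.6340, -3.0981)
||U^4 x|| = sqrt((-0.6340)^2 + (-3.0981)^2) = sqrt(10.0000) = 3.1623

3.1623


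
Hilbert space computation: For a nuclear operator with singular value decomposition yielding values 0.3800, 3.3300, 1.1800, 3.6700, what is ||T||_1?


The nuclear norm is the sum of all singular values.
||T||_1 = 0.3800 + 3.3300 + 1.1800 + 3.6700
= 8.5600

8.5600


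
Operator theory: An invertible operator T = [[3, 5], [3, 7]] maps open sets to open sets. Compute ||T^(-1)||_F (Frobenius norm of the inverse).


det(T) = 3*7 - 5*3 = 6
T^(-1) = (1/6) * [[7, -5], [-3, 3]] = [[1.1667, -0.8333], [-0.5000, 0.5000]]
||T^(-1)||_F^2 = 1.1667^2 + (-0.8333)^2 + (-0.5000)^2 + 0.5000^2 = 2.5556
||T^(-1)||_F = sqrt(2.5556) = 1.5986

1.5986


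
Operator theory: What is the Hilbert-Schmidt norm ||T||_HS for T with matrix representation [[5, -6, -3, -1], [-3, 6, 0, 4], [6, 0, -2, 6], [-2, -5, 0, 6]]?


The Hilbert-Schmidt norm is sqrt(sum of squares of all entries).
Sum of squares = 5^2 + (-6)^2 + (-3)^2 + (-1)^2 + (-3)^2 + 6^2 + 0^2 + 4^2 + 6^2 + 0^2 + (-2)^2 + 6^2 + (-2)^2 + (-5)^2 + 0^2 + 6^2
= 25 + 36 + 9 + 1 + 9 + 36 + 0 + 16 + 36 + 0 + 4 + 36 + 4 + 25 + 0 + 36 = 273
||T||_HS = sqrt(273) = 16.5227

16.5227


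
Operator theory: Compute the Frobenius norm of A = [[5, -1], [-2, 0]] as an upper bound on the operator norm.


||A||_F^2 = sum a_ij^2
= 5^2 + (-1)^2 + (-2)^2 + 0^2
= 25 + 1 + 4 + 0 = 30
||A||_F = sqrt(30) = 5.4772

5.4772


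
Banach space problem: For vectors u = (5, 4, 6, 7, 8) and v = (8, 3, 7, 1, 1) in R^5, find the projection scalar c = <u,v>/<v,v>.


Computing <u,v> = 5*8 + 4*3 + 6*7 + 7*1 + 8*1 = 109
Computing <v,v> = 8^2 + 3^2 + 7^2 + 1^2 + 1^2 = 124
Projection coefficient = 109/124 = 0.8790

0.8790


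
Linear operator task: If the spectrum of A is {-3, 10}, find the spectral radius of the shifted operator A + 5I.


Spectrum of A + 5I = {2, 15}
Spectral radius = max |lambda| over the shifted spectrum
= max(2, 15) = 15

15


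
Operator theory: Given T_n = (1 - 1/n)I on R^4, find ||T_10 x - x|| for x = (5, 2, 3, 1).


T_10 x - x = (1 - 1/10)x - x = -x/10
||x|| = sqrt(39) = 6.2450
||T_10 x - x|| = ||x||/10 = 6.2450/10 = 0.6245

0.6245


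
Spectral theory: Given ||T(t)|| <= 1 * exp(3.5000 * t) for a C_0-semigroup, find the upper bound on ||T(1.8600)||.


||T(1.8600)|| <= 1 * exp(3.5000 * 1.8600)
= 1 * exp(6.5100)
= 1 * 671.8264
= 671.8264

671.8264


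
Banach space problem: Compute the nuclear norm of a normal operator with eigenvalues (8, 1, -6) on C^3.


For a normal operator, singular values equal |eigenvalues|.
Trace norm = sum |lambda_i| = 8 + 1 + 6
= 15

15


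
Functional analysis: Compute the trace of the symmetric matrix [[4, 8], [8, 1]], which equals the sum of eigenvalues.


For a self-adjoint (symmetric) matrix, the eigenvalues are real.
The sum of eigenvalues equals the trace of the matrix.
trace = 4 + 1 = 5

5


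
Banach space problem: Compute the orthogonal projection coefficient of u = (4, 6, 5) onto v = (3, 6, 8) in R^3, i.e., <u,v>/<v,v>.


Computing <u,v> = 4*3 + 6*6 + 5*8 = 88
Computing <v,v> = 3^2 + 6^2 + 8^2 = 109
Projection coefficient = 88/109 = 0.8073

0.8073


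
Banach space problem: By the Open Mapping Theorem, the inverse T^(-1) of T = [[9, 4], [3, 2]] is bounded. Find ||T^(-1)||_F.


det(T) = 9*2 - 4*3 = 6
T^(-1) = (1/6) * [[2, -4], [-3, 9]] = [[0.3333, -0.6667], [-0.5000, 1.5000]]
||T^(-1)||_F^2 = 0.3333^2 + (-0.6667)^2 + (-0.5000)^2 + 1.5000^2 = 3.0556
||T^(-1)||_F = sqrt(3.0556) = 1.7480

1.7480


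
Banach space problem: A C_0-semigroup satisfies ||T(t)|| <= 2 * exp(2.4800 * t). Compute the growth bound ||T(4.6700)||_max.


||T(4.6700)|| <= 2 * exp(2.4800 * 4.6700)
= 2 * exp(11.5816)
= 2 * 107108.7551
= 214217.5102

214217.5102


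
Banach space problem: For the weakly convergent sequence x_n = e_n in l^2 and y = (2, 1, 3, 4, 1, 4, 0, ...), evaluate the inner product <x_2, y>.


x_2 = e_2 is the standard basis vector with 1 in position 2.
<x_2, y> = y_2 = 1
As n -> infinity, <x_n, y> -> 0, confirming weak convergence of (x_n) to 0.

1


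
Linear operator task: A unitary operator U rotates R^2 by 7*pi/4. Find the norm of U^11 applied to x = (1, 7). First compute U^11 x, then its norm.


U is a rotation by theta = 7*pi/4
U^11 = rotation by 11*theta = 77*pi/4 = 5*pi/4 (mod 2*pi)
cos(5*pi/4) = -0.7071, sin(5*pi/4) = -0.7071
U^11 x = (-0.7071 * 1 - -0.7071 * 7, -0.7071 * 1 + -0.7071 * 7)
= (4.2426, -5.6569)
||U^11 x|| = sqrt(4.2426^2 + (-5.6569)^2) = sqrt(50.0000) = 7.0711

7.0711


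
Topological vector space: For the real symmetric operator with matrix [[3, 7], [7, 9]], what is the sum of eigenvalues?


For a self-adjoint (symmetric) matrix, the eigenvalues are real.
The sum of eigenvalues equals the trace of the matrix.
trace = 3 + 9 = 12

12


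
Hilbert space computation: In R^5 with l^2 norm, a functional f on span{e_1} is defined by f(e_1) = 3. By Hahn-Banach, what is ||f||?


The norm of f is given by ||f|| = sup_{||x||=1} |f(x)|.
On span{e_1}, ||e_1|| = 1, so ||f|| = |f(e_1)| / ||e_1||
= |3| / 1 = 3.0000

3.0000


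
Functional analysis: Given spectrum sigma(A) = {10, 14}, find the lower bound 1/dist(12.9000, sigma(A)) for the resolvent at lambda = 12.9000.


dist(12.9000, {10, 14}) = min(|12.9000 - 10|, |12.9000 - 14|)
= min(2.9000, 1.1000) = 1.1000
Resolvent bound = 1/1.1000 = 0.9091

0.9091


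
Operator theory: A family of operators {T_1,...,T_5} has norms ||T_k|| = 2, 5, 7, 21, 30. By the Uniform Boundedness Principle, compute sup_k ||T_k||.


By the Uniform Boundedness Principle, the supremum of norms is finite.
sup_k ||T_k|| = max(2, 5, 7, 21, 30) = 30

30


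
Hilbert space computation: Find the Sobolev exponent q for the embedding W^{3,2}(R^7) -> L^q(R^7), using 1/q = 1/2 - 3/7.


Using the Sobolev embedding formula: 1/q = 1/p - k/n
1/q = 1/2 - 3/7 = 1/14
q = 1/(1/14) = 14

14.0000


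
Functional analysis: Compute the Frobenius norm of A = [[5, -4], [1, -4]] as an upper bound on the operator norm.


||A||_F^2 = sum a_ij^2
= 5^2 + (-4)^2 + 1^2 + (-4)^2
= 25 + 16 + 1 + 16 = 58
||A||_F = sqrt(58) = 7.6158

7.6158


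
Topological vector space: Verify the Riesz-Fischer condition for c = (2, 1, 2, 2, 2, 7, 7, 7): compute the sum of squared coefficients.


sum |c_n|^2 = 2^2 + 1^2 + 2^2 + 2^2 + 2^2 + 7^2 + 7^2 + 7^2
= 4 + 1 + 4 + 4 + 4 + 49 + 49 + 49
= 164

164


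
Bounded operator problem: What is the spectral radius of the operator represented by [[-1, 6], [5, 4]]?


For a 2x2 matrix, eigenvalues satisfy lambda^2 - (trace)*lambda + det = 0
trace = -1 + 4 = 3
det = -1*4 - 6*5 = -34
discriminant = 3^2 - 4*(-34) = 145
spectral radius = max |eigenvalue| = 7.5208

7.5208


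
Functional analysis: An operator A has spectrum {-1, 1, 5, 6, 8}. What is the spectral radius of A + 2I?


Spectrum of A + 2I = {1, 3, 7, 8, 10}
Spectral radius = max |lambda| over the shifted spectrum
= max(1, 3, 7, 8, 10) = 10

10


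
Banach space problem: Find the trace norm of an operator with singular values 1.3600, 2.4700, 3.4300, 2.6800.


The nuclear norm is the sum of all singular values.
||T||_1 = 1.3600 + 2.4700 + 3.4300 + 2.6800
= 9.9400

9.9400


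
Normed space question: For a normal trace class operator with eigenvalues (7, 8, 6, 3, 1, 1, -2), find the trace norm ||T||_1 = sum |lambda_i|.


For a normal operator, singular values equal |eigenvalues|.
Trace norm = sum |lambda_i| = 7 + 8 + 6 + 3 + 1 + 1 + 2
= 28

28


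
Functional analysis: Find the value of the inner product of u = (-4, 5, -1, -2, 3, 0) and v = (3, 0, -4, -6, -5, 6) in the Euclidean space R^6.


Computing the standard inner product <u, v> = sum u_i * v_i
= -4*3 + 5*0 + -1*-4 + -2*-6 + 3*-5 + 0*6
= -12 + 0 + 4 + 12 + -15 + 0
= -11

-11


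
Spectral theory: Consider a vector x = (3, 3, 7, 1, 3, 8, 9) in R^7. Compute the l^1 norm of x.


The l^1 norm equals the sum of absolute values of all components.
||x||_1 = 3 + 3 + 7 + 1 + 3 + 8 + 9
= 34

34.0000


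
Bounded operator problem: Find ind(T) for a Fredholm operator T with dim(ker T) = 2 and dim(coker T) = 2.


The Fredholm index is defined as ind(T) = dim(ker T) - dim(coker T)
= 2 - 2
= 0

0


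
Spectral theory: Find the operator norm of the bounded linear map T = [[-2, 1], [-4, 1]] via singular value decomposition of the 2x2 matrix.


A^T A = [[20, -6], [-6, 2]]
trace(A^T A) = 22, det(A^T A) = 4
discriminant = 22^2 - 4*4 = 468
Largest eigenvalue of A^T A = (trace + sqrt(disc))/2 = 21.8167
||T|| = sqrt(21.8167) = 4.6708

4.6708


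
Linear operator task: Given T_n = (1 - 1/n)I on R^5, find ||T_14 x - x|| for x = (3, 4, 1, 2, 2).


T_14 x - x = (1 - 1/14)x - x = -x/14
||x|| = sqrt(34) = 5.8310
||T_14 x - x|| = ||x||/14 = 5.8310/14 = 0.4165

0.4165


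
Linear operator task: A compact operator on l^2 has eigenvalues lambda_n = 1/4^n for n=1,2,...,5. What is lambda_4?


The eigenvalue formula gives lambda_4 = 1/4^4
= 1/256
= 0.0039

0.0039


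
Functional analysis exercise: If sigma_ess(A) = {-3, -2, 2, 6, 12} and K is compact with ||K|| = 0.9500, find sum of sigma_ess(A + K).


By Weyl's theorem, the essential spectrum is invariant under compact perturbations.
sigma_ess(A + K) = sigma_ess(A) = {-3, -2, 2, 6, 12}
Sum = -3 + -2 + 2 + 6 + 12 = 15

15


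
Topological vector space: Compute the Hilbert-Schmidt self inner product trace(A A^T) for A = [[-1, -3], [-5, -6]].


trace(A * A^T) = sum of squares of all entries
= (-1)^2 + (-3)^2 + (-5)^2 + (-6)^2
= 1 + 9 + 25 + 36
= 71

71


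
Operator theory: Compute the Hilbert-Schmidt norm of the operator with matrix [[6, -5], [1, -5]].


The Hilbert-Schmidt norm is sqrt(sum of squares of all entries).
Sum of squares = 6^2 + (-5)^2 + 1^2 + (-5)^2
= 36 + 25 + 1 + 25 = 87
||T||_HS = sqrt(87) = 9.3274

9.3274


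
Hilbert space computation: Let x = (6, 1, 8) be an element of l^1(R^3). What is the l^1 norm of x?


The l^1 norm equals the sum of absolute values of all components.
||x||_1 = 6 + 1 + 8
= 15

15.0000


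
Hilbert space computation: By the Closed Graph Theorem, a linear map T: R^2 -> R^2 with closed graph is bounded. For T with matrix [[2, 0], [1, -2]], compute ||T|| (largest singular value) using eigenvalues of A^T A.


A^T A = [[5, -2], [-2, 4]]
trace(A^T A) = 9, det(A^T A) = 16
discriminant = 9^2 - 4*16 = 17
Largest eigenvalue of A^T A = (trace + sqrt(disc))/2 = 6.5616
||T|| = sqrt(6.5616) = 2.5616

2.5616


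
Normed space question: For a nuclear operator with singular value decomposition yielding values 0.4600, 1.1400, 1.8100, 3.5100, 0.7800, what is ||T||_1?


The nuclear norm is the sum of all singular values.
||T||_1 = 0.4600 + 1.1400 + 1.8100 + 3.5100 + 0.7800
= 7.7000

7.7000


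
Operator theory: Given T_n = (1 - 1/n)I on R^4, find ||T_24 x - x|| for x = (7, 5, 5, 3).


T_24 x - x = (1 - 1/24)x - x = -x/24
||x|| = sqrt(108) = 10.3923
||T_24 x - x|| = ||x||/24 = 10.3923/24 = 0.4330

0.4330


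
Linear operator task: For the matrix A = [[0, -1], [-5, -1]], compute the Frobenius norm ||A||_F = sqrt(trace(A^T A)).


||A||_F^2 = sum a_ij^2
= 0^2 + (-1)^2 + (-5)^2 + (-1)^2
= 0 + 1 + 25 + 1 = 27
||A||_F = sqrt(27) = 5.1962

5.1962


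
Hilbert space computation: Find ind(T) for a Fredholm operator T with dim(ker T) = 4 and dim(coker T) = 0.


The Fredholm index is defined as ind(T) = dim(ker T) - dim(coker T)
= 4 - 0
= 4

4


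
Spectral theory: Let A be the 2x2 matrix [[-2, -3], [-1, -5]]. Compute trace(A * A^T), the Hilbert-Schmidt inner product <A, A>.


trace(A * A^T) = sum of squares of all entries
= (-2)^2 + (-3)^2 + (-1)^2 + (-5)^2
= 4 + 9 + 1 + 25
= 39

39


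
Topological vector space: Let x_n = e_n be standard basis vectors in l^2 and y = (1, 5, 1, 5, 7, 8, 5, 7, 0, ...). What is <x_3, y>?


x_3 = e_3 is the standard basis vector with 1 in position 3.
<x_3, y> = y_3 = 1
As n -> infinity, <x_n, y> -> 0, confirming weak convergence of (x_n) to 0.

1


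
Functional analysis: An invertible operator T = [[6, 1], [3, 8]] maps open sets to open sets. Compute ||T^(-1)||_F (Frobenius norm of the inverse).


det(T) = 6*8 - 1*3 = 45
T^(-1) = (1/45) * [[8, -1], [-3, 6]] = [[0.1778, -0.0222], [-0.0667, 0.1333]]
||T^(-1)||_F^2 = 0.1778^2 + (-0.0222)^2 + (-0.0667)^2 + 0.1333^2 = 0.0543
||T^(-1)||_F = sqrt(0.0543) = 0.2331

0.2331


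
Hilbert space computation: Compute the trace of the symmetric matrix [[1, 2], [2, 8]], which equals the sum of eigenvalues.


For a self-adjoint (symmetric) matrix, the eigenvalues are real.
The sum of eigenvalues equals the trace of the matrix.
trace = 1 + 8 = 9

9


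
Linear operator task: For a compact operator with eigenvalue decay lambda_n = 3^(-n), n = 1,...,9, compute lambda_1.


The eigenvalue formula gives lambda_1 = 1/3^1
= 1/3
= 0.3333

0.3333


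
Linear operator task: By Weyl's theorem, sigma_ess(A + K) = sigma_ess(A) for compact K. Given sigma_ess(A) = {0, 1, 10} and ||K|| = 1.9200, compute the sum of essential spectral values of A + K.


By Weyl's theorem, the essential spectrum is invariant under compact perturbations.
sigma_ess(A + K) = sigma_ess(A) = {0, 1, 10}
Sum = 0 + 1 + 10 = 11

11


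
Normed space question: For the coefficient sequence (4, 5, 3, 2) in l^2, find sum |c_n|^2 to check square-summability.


sum |c_n|^2 = 4^2 + 5^2 + 3^2 + 2^2
= 16 + 25 + 9 + 4
= 54

54


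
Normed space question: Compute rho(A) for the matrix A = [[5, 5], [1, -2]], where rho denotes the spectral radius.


For a 2x2 matrix, eigenvalues satisfy lambda^2 - (trace)*lambda + det = 0
trace = 5 + -2 = 3
det = 5*-2 - 5*1 = -15
discriminant = 3^2 - 4*(-15) = 69
spectral radius = max |eigenvalue| = 5.6533

5.6533


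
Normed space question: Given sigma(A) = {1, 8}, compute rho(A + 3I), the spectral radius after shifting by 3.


Spectrum of A + 3I = {4, 11}
Spectral radius = max |lambda| over the shifted spectrum
= max(4, 11) = 11

11


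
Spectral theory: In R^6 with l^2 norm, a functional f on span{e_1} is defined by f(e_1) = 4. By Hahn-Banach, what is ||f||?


The norm of f is given by ||f|| = sup_{||x||=1} |f(x)|.
On span{e_1}, ||e_1|| = 1, so ||f|| = |f(e_1)| / ||e_1||
= |4| / 1 = 4.0000

4.0000


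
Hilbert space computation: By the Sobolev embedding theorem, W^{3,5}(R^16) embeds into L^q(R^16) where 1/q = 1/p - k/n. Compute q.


Using the Sobolev embedding formula: 1/q = 1/p - k/n
1/q = 1/5 - 3/16 = 1/80
q = 1/(1/80) = 80

80.0000
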